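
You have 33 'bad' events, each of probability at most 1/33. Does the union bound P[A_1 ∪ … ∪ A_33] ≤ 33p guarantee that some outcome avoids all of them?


Union bound: P[∪_{i=1}^{33} A_i] ≤ Σ_i P[A_i] ≤ 33·p = 33·(1/33) = 1.
Numerically: 1 ≈ 1.000.
Is 1 < 1? NO.
Since the bound 1 is ≥ 1, the union bound is uninformative here; it does NOT by itself certify existence.

33·p = 1 ≈ 1.000; existence NOT certified by the union bound.


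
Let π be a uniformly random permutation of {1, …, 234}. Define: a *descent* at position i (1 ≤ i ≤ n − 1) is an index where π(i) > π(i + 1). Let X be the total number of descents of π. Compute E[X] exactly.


Write X = Σ X_I over i = 1, …, 233, with X_I the indicator of one descent.
There are 233 indicators.
For each fixed i, the pair (π(i), π(i+1)) is a uniformly random ordered pair of distinct values from {1, …, 234}; by symmetry P[π(i) > π(i+1)] = 1/2.
By linearity: E[X] = 233 · (1/2) = (234 − 1) · (1/2) = 233/2 ≈ 116.50000.

E[X] = 233/2 = 116.50000.


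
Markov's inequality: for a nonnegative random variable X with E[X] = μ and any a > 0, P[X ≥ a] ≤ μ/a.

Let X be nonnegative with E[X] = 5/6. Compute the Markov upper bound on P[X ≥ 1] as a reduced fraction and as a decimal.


μ = E[X] = 5/6, a = 1.
Markov: P[X ≥ 1] ≤ μ/a = (5/6)/1 = 5/6.
Numerically: ≈ 0.83333.
(Since a = 1 > μ = 0.83333, the bound 5/6 is < 1 and informative.)

P[X ≥ 1] ≤ 5/6 ≈ 0.83333.


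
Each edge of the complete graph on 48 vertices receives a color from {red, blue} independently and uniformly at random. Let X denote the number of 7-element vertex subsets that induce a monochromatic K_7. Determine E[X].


Let X = Σ_S X_S over the C(48, 7) = 73629072 subsets S of size 7, where X_S = 1 if the K_7 on S is monochromatic.
For a fixed S, the K_7 on S has C(7, 2) = 21 edges. P[all 21 edges red] = (1/2)^21, and likewise for blue, so P[monochromatic] = 2·(1/2)^21 = 2^{1 − 21} = 1/1048576.
By linearity of expectation: E[X] = C(48, 7) · 2^{1 − 21} = 73629072 · 1/1048576 = 4601817/65536.
Numerically: E[X] ≈ 70.2182.

E[X] = C(48,7)·2^(1−C(7,2)) = 4601817/65536 ≈ 70.2182.


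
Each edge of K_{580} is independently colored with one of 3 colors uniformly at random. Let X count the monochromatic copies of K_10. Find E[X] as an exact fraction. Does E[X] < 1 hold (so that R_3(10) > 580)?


E[X] = C(580, 10) · 3^{1 − 45} = 1098085496704252547920 · 3^{−44} = 1098085496704252547920/984770902183611232881.
As a reduced fraction: E[X] = 1098085496704252547920/984770902183611232881 ≈ 1.115.
Is E[X] < 1? NO.
Since E[X] ≥ 1, the first-moment bound is inconclusive at n = 580; it does NOT by itself certify R_3(10) > 580.

E[X] = 1098085496704252547920/984770902183611232881 ≈ 1.115; E[X] ≥ 1; first-moment method inconclusive here.


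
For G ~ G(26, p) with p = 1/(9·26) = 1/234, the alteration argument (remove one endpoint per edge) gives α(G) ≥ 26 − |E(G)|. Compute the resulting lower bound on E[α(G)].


E[|E(G)|] = C(26, 2)·p = 325 · (1/234) = 25/18.
E[α(G)] ≥ n − E[|E(G)|] = 26 − 25/18 = 443/18.
Numerically: ≈ 24.6111.
(This is only a lower bound; the true E[α(G)] may be larger.)

E[α(G)] ≥ 443/18 ≈ 24.6111.


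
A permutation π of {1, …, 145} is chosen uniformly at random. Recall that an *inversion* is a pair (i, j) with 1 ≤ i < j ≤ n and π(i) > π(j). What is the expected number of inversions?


Write X = Σ X_I over the C(145, 2) = 10440 pairs i < j, with X_I the indicator of one inversion.
There are 10440 indicators.
For each fixed pair i < j, the values π(i) and π(j) are two distinct elements of {1, …, 145} in uniformly random order; by symmetry P[π(i) > π(j)] = 1/2.
By linearity: E[X] = 10440 · (1/2) = C(145, 2) · (1/2) = 10440/2 = 5220 ≈ 5220.000.

E[X] = 5220 = 5220.000.


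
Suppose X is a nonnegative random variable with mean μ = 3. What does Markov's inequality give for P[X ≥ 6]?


μ = E[X] = 3, a = 6.
Markov: P[X ≥ 6] ≤ μ/a = (3)/6 = 1/2.
Numerically: ≈ 0.5000.
(Since a = 6 > μ = 3.0000, the bound 1/2 is < 1 and informative.)

P[X ≥ 6] ≤ 1/2 ≈ 0.5000.


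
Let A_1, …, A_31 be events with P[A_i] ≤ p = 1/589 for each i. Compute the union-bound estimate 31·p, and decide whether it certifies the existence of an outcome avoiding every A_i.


Union bound: P[∪_{i=1}^{31} A_i] ≤ Σ_i P[A_i] ≤ 31·p = 31·(1/589) = 1/19.
Numerically: 1/19 ≈ 0.05263.
Is 1/19 < 1? YES.
Since P[∪ A_i] ≤ 1/19 < 1, the complement has P[∩ A_i^c] ≥ 1 − 1/19 = 18/19 > 0, so some outcome avoids every A_i.

31·p = 1/19 ≈ 0.05263; existence CERTIFIED by the union bound.


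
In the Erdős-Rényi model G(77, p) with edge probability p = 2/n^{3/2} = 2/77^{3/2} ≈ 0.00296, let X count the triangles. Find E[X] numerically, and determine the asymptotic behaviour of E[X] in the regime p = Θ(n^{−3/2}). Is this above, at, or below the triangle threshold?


Number of potential triangles: C(77, 3) = 73150.
Each occurs with probability p³ ≈ (0.00296)³ ≈ 2.593473e-08.
By linearity: E[X] = C(77, 3)·p³ ≈ 73150 · 2.593473e-08 ≈ 0.0019.
Since α = 3/2 > 1, p = c/n^{3/2} = o(1/n) is below the triangle threshold p ~ 1/n. Asymptotically E[X] ~ (c³/6)·n^{3(1−α)} = (2³/6)·n^{-1.5} → 0, so by Markov's inequality G has no triangles w.h.p.

E[X] ≈ 0.0019; in regime p = Θ(1/n^{3/2}) E[X] tends to 0 (below the triangle threshold p ~ 1/n).


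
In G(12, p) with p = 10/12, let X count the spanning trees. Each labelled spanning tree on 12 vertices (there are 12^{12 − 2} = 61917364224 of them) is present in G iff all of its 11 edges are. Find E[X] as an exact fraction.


K_12 has 12^{12 − 2} = 61917364224 labelled spanning trees.
For each such spanning tree H, let X_H = 1 if all 11 edges of H are present in G. Then P[X_H = 1] = p^{11} = (5/6)^{11} = 48828125/362797056.
By linearity: E[X] = Σ_H E[X_H] = 61917364224 · p^{11} = 61917364224 · 48828125/362797056 = 25000000000/3.
Numerically: E[X] ≈ 8.333e+09.

E[X] = 61917364224 · (5/6)^{11} = 25000000000/3 ≈ 8.333e+09.


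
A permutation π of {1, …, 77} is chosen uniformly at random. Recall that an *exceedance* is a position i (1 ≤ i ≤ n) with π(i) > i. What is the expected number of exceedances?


Write X = Σ_{i=1}^{77} X_i, where X_i = 1_{π(i) > i}.
For each fixed i, π(i) is uniform over {1, …, 77} (marginal of a uniform permutation), so P[π(i) > i] = (n − i)/n. Summing: Σ_{i=1}^{77} (n − i)/n = (0 + 1 + … + 76)/77 = 77(77 − 1)/(2·77) = (77 − 1)/2.
Hence E[X] = Σ_{i=1}^{77} (77 − i)/77 = 38 ≈ 38.0000.

E[X] = 38 = 38.0000.


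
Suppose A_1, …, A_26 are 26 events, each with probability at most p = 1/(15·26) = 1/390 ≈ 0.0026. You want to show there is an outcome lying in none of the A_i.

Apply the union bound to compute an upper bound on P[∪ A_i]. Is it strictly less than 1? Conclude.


Union bound: P[∪_{i=1}^{26} A_i] ≤ Σ_i P[A_i] ≤ 26·p = 26·(1/390) = 1/15.
Numerically: 1/15 ≈ 0.0667.
Is 1/15 < 1? YES.
Since P[∪ A_i] ≤ 1/15 < 1, the complement has P[∩ A_i^c] ≥ 1 − 1/15 = 14/15 > 0, so some outcome avoids every A_i.

26·p = 1/15 ≈ 0.0667; existence CERTIFIED by the union bound.


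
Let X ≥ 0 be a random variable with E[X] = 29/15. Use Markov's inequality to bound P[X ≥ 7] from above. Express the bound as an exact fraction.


μ = E[X] = 29/15, a = 7.
Markov: P[X ≥ 7] ≤ μ/a = (29/15)/7 = 29/105.
Numerically: ≈ 0.276190.
(Since a = 7 > μ = 1.933333, the bound 29/105 is < 1 and informative.)

P[X ≥ 7] ≤ 29/105 ≈ 0.276190.


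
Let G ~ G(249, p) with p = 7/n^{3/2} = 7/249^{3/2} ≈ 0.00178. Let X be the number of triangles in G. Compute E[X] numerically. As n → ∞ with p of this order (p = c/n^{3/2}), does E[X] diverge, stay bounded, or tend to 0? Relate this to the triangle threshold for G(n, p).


Number of potential triangles: C(249, 3) = 2542124.
Each occurs with probability p³ ≈ (0.00178)³ ≈ 5.65454e-09.
By linearity: E[X] = C(249, 3)·p³ ≈ 2542124 · 5.65454e-09 ≈ 0.014.
Since α = 3/2 > 1, p = c/n^{3/2} = o(1/n) is below the triangle threshold p ~ 1/n. Asymptotically E[X] ~ (c³/6)·n^{3(1−α)} = (7³/6)·n^{-1.5} → 0, so by Markov's inequality G has no triangles w.h.p.

E[X] ≈ 0.014; in regime p = Θ(1/n^{3/2}) E[X] tends to 0 (below the triangle threshold p ~ 1/n).


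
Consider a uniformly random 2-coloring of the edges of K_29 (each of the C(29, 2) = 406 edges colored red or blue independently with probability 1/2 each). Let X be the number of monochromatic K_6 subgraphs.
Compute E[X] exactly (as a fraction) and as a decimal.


Let X = Σ_S X_S over the C(29, 6) = 475020 subsets S of size 6, where X_S = 1 if the K_6 on S is monochromatic.
For a fixed S, the K_6 on S has C(6, 2) = 15 edges. P[all 15 edges red] = (1/2)^15, and likewise for blue, so P[monochromatic] = 2·(1/2)^15 = 2^{1 − 15} = 1/16384.
By linearity: E[X] = C(29, 6) · 2^{1 − 15} = 475020 · 1/16384 = 118755/4096.
Numerically: E[X] ≈ 28.993.

E[X] = C(29,6)·2^(1−C(6,2)) = 118755/4096 ≈ 28.993.


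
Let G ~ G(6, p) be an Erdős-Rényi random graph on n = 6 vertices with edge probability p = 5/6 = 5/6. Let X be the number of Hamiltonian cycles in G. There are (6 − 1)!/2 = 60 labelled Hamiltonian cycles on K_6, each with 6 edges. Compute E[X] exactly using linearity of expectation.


K_6 has (6 − 1)!/2 = 60 labelled Hamiltonian cycles.
For each such Hamiltonian cycle H, let X_H = 1 if all 6 edges of H are present in G. Then P[X_H = 1] = p^{6} = (5/6)^{6} = 15625/46656.
By linearity: E[X] = Σ_H E[X_H] = 60 · p^{6} = 60 · 15625/46656 = 78125/3888.
Numerically: E[X] ≈ 20.094.

E[X] = 60 · (5/6)^{6} = 78125/3888 ≈ 20.094.


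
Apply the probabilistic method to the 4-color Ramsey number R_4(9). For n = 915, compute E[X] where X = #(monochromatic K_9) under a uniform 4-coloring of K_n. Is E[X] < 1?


E[X] = C(915, 9) · 4^{1 − 36} = 1190931166636537885130 · 4^{−35} = 1190931166636537885130/1180591620717411303424.
As a reduced fraction: E[X] = 595465583318268942565/590295810358705651712 ≈ 1.009.
Is E[X] < 1? NO.
Since E[X] ≥ 1, the first-moment bound is inconclusive at n = 915; it does NOT by itself certify R_4(9) > 915.

E[X] = 595465583318268942565/590295810358705651712 ≈ 1.009; E[X] ≥ 1; first-moment method inconclusive here.


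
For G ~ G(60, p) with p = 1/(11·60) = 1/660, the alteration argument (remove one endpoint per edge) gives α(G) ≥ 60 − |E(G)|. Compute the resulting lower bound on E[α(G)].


E[|E(G)|] = C(60, 2)·p = 1770 · (1/660) = 59/22.
E[α(G)] ≥ n − E[|E(G)|] = 60 − 59/22 = 1261/22.
Numerically: ≈ 57.318182.
(This is only a lower bound; the true E[α(G)] may be larger.)

E[α(G)] ≥ 1261/22 ≈ 57.318182.


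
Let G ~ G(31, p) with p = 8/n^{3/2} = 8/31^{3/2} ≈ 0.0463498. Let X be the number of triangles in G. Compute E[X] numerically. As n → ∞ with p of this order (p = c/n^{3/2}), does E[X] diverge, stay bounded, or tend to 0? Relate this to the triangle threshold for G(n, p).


Number of potential triangles: C(31, 3) = 4495.
Each occurs with probability p³ ≈ (0.0463498)³ ≈ 9.95731712e-05.
By linearity: E[X] = C(31, 3)·p³ ≈ 4495 · 9.95731712e-05 ≈ 0.447581.
Since α = 3/2 > 1, p = c/n^{3/2} = o(1/n) is below the triangle threshold p ~ 1/n. Asymptotically E[X] ~ (c³/6)·n^{3(1−α)} = (8³/6)·n^{-1.5} → 0, so by Markov's inequality G has no triangles w.h.p.

E[X] ≈ 0.447581; in regime p = Θ(1/n^{3/2}) E[X] tends to 0 (below the triangle threshold p ~ 1/n).


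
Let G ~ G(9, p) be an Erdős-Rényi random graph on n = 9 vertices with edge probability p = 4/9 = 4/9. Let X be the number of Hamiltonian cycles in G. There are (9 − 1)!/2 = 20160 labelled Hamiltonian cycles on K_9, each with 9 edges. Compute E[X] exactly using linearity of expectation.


K_9 has (9 − 1)!/2 = 20160 labelled Hamiltonian cycles.
For each such Hamiltonian cycle H, let X_H = 1 if all 9 edges of H are present in G. Then P[X_H = 1] = p^{9} = (4/9)^{9} = 262144/387420489.
By linearity of expectation: E[X] = Σ_H E[X_H] = 20160 · p^{9} = 20160 · 262144/387420489 = 587202560/43046721.
Numerically: E[X] ≈ 13.64.

E[X] = 20160 · (4/9)^{9} = 587202560/43046721 ≈ 13.64.


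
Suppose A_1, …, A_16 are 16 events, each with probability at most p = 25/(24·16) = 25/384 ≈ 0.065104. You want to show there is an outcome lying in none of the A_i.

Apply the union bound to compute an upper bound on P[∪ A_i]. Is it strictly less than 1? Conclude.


Union bound: P[∪_{i=1}^{16} A_i] ≤ Σ_i P[A_i] ≤ 16·p = 16·(25/384) = 25/24.
Numerically: 25/24 ≈ 1.041667.
Is 25/24 < 1? NO.
Since the bound 25/24 is ≥ 1, the union bound is uninformative here; it does NOT by itself certify existence.

16·p = 25/24 ≈ 1.041667; existence NOT certified by the union bound.


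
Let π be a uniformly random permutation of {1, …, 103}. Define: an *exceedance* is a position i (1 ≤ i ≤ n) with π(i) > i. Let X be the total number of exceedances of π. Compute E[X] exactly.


Write X = Σ_{i=1}^{103} X_i, where X_i = 1_{π(i) > i}.
For each fixed i, π(i) is uniform over {1, …, 103} (marginal of a uniform permutation), so P[π(i) > i] = (n − i)/n. Summing: Σ_{i=1}^{103} (n − i)/n = (0 + 1 + … + 102)/103 = 103(103 − 1)/(2·103) = (103 − 1)/2.
Hence E[X] = Σ_{i=1}^{103} (103 − i)/103 = 51 ≈ 51.00000.

E[X] = 51 = 51.00000.


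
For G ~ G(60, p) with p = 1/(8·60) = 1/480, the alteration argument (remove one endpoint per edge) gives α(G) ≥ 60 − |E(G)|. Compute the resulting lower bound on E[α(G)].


E[|E(G)|] = C(60, 2)·p = 1770 · (1/480) = 59/16.
E[α(G)] ≥ n − E[|E(G)|] = 60 − 59/16 = 901/16.
Numerically: ≈ 56.312.
(This is only a lower bound; the true E[α(G)] may be larger.)

E[α(G)] ≥ 901/16 ≈ 56.312.


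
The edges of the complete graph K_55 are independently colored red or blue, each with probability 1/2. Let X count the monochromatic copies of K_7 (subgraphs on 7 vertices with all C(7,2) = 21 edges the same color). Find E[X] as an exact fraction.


Let X = Σ_S X_S over the C(55, 7) = 202927725 subsets S of size 7, where X_S = 1 if the K_7 on S is monochromatic.
For a fixed S, the K_7 on S has C(7, 2) = 21 edges. P[all 21 edges red] = (1/2)^21, and likewise for blue, so P[monochromatic] = 2·(1/2)^21 = 2^{1 − 21} = 1/1048576.
Summing: E[X] = C(55, 7) · 2^{1 − 21} = 202927725 · 1/1048576 = 202927725/1048576.
Numerically: E[X] ≈ 193.5270.

E[X] = C(55,7)·2^(1−C(7,2)) = 202927725/1048576 ≈ 193.5270.


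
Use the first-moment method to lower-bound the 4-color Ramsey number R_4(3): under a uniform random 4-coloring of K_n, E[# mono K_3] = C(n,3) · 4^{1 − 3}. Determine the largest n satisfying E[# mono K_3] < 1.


We need C(n, 3) · 4^{1 − 3} < 1, i.e. C(n, 3) < 4^{3 − 1} = 16.
Check values of n near the boundary:
  n = 3: C(3, 3) = 1; 1 < 16? YES
  n = 4: C(4, 3) = 4; 4 < 16? YES
  n = 5: C(5, 3) = 10; 10 < 16? YES
  n = 6: C(6, 3) = 20; 20 < 16? NO
  n = 7: C(7, 3) = 35; 35 < 16? NO
  n = 8: C(8, 3) = 56; 56 < 16? NO
The largest n with C(n, 3) < 16 is n = 5 (where E[X] = 5/8 ≈ 0.6250000). Hence R_4(3) > 5, i.e. R_4(3) ≥ 6.

Largest n = 5; hence R_4(3) > 5.


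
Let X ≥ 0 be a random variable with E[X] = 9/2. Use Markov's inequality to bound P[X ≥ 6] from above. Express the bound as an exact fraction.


μ = E[X] = 9/2, a = 6.
Markov: P[X ≥ 6] ≤ μ/a = (9/2)/6 = 3/4.
Numerically: ≈ 0.750000.
(Since a = 6 > μ = 4.500000, the bound 3/4 is < 1 and informative.)

P[X ≥ 6] ≤ 3/4 ≈ 0.750000.


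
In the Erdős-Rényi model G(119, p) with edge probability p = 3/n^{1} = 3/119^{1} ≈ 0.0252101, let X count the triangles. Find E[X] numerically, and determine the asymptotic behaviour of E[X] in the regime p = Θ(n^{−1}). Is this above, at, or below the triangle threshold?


Number of potential triangles: C(119, 3) = 273819.
Each occurs with probability p³ ≈ (0.0252101)³ ≈ 1.60222270e-05.
By linearity: E[X] = C(119, 3)·p³ ≈ 273819 · 1.60222270e-05 ≈ 4.387190.
Here α = 1, so p = 3/n is exactly at the triangle threshold p ~ 1/n. Asymptotically E[X] → c³/6 = 3³/6 = 9/2 ≈ 4.500000, a bounded constant. In this regime the triangle count is asymptotically Poisson(c³/6).

E[X] ≈ 4.387190; in regime p = Θ(1/n^{1}) E[X] stays bounded (at the triangle threshold p ~ 1/n).


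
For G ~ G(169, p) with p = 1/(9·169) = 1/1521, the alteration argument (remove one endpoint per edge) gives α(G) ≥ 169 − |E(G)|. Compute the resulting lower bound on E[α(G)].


E[|E(G)|] = C(169, 2)·p = 14196 · (1/1521) = 28/3.
E[α(G)] ≥ n − E[|E(G)|] = 169 − 28/3 = 479/3.
Numerically: ≈ 159.6667.
(This is only a lower bound; the true E[α(G)] may be larger.)

E[α(G)] ≥ 479/3 ≈ 159.6667.


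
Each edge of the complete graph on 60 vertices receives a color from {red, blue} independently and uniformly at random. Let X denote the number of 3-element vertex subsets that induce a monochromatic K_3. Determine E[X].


Let X = Σ_S X_S over the C(60, 3) = 34220 subsets S of size 3, where X_S = 1 if the K_3 on S is monochromatic.
For a fixed S, the K_3 on S has C(3, 2) = 3 edges. P[all 3 edges red] = (1/2)^3, and likewise for blue, so P[monochromatic] = 2·(1/2)^3 = 2^{1 − 3} = 1/4.
By linearity: E[X] = C(60, 3) · 2^{1 − 3} = 34220 · 1/4 = 8555.
Numerically: E[X] ≈ 8555.00000.

E[X] = C(60,3)·2^(1−C(3,2)) = 8555 ≈ 8555.00000.


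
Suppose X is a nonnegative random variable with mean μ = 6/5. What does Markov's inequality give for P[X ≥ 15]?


μ = E[X] = 6/5, a = 15.
Markov: P[X ≥ 15] ≤ μ/a = (6/5)/15 = 2/25.
Numerically: ≈ 0.08000.
(Since a = 15 > μ = 1.20000, the bound 2/25 is < 1 and informative.)

P[X ≥ 15] ≤ 2/25 ≈ 0.08000.


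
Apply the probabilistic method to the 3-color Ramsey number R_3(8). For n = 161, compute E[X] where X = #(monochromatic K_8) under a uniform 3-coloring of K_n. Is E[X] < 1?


E[X] = C(161, 8) · 3^{1 − 28} = 9383313279340 · 3^{−27} = 9383313279340/7625597484987.
As a reduced fraction: E[X] = 9383313279340/7625597484987 ≈ 1.2305020.
Is E[X] < 1? NO.
Since E[X] ≥ 1, the first-moment bound is inconclusive at n = 161; it does NOT by itself certify R_3(8) > 161.

E[X] = 9383313279340/7625597484987 ≈ 1.2305020; E[X] ≥ 1; first-moment method inconclusive here.


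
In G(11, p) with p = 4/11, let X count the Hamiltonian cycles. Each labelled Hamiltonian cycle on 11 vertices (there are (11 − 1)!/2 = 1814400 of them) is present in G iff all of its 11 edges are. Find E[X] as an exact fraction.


K_11 has (11 − 1)!/2 = 1814400 labelled Hamiltonian cycles.
For each such Hamiltonian cycle H, let X_H = 1 if all 11 edges of H are present in G. Then P[X_H = 1] = p^{11} = (4/11)^{11} = 4194304/285311670611.
Summing the indicators: E[X] = Σ_H E[X_H] = 1814400 · p^{11} = 1814400 · 4194304/285311670611 = 7610145177600/285311670611.
Numerically: E[X] ≈ 26.7.

E[X] = 1814400 · (4/11)^{11} = 7610145177600/285311670611 ≈ 26.7.


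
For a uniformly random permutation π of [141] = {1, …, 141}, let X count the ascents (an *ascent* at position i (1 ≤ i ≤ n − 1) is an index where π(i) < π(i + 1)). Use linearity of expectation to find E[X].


Write X = Σ X_I over i = 1, …, 140, with X_I the indicator of one ascent.
There are 140 indicators.
For each fixed i, the pair (π(i), π(i+1)) is a uniformly random ordered pair of distinct values from {1, …, 141}; by symmetry P[π(i) < π(i+1)] = 1/2.
By linearity: E[X] = 140 · (1/2) = (141 − 1) · (1/2) = 70 ≈ 70.000000.

E[X] = 70 = 70.000000.


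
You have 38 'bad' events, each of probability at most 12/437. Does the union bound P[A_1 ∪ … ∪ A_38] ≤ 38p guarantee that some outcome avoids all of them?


Union bound: P[∪_{i=1}^{38} A_i] ≤ Σ_i P[A_i] ≤ 38·p = 38·(12/437) = 24/23.
Numerically: 24/23 ≈ 1.0434783.
Is 24/23 < 1? NO.
Since the bound 24/23 is ≥ 1, the union bound is uninformative here; it does NOT by itself certify existence.

38·p = 24/23 ≈ 1.0434783; existence NOT certified by the union bound.


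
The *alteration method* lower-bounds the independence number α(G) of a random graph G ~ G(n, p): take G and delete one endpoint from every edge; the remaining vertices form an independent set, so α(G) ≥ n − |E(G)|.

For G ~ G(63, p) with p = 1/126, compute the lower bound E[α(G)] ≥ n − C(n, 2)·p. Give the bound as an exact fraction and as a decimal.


E[|E(G)|] = C(63, 2)·p = 1953 · (1/126) = 31/2.
E[α(G)] ≥ n − E[|E(G)|] = 63 − 31/2 = 95/2.
Numerically: ≈ 47.500000.
(This is only a lower bound; the true E[α(G)] may be larger.)

E[α(G)] ≥ 95/2 ≈ 47.500000.


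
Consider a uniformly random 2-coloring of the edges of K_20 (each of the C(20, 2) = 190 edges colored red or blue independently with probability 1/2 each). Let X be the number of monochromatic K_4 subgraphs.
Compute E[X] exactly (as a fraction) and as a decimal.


Let X = Σ_S X_S over the C(20, 4) = 4845 subsets S of size 4, where X_S = 1 if the K_4 on S is monochromatic.
For a fixed S, the K_4 on S has C(4, 2) = 6 edges. P[all 6 edges red] = (1/2)^6, and likewise for blue, so P[monochromatic] = 2·(1/2)^6 = 2^{1 − 6} = 1/32.
Summing: E[X] = C(20, 4) · 2^{1 − 6} = 4845 · 1/32 = 4845/32.
Numerically: E[X] ≈ 151.4062.

E[X] = C(20,4)·2^(1−C(4,2)) = 4845/32 ≈ 151.4062.


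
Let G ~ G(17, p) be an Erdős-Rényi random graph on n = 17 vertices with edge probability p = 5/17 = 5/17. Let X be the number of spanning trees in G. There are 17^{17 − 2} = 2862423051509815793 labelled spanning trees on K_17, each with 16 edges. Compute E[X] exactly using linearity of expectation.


K_17 has 17^{17 − 2} = 2862423051509815793 labelled spanning trees.
For each such spanning tree H, let X_H = 1 if all 16 edges of H are present in G. Then P[X_H = 1] = p^{16} = (5/17)^{16} = 152587890625/48661191875666868481.
By linearity of expectation: E[X] = Σ_H E[X_H] = 2862423051509815793 · p^{16} = 2862423051509815793 · 152587890625/48661191875666868481 = 152587890625/17.
Numerically: E[X] ≈ 8.97576e+09.

E[X] = 2862423051509815793 · (5/17)^{16} = 152587890625/17 ≈ 8.97576e+09.


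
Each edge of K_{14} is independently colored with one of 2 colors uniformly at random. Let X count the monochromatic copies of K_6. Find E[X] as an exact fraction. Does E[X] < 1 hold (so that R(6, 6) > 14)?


E[X] = C(14, 6) · 2^{1 − 15} = 3003 · 2^{−14} = 3003/16384.
As a reduced fraction: E[X] = 3003/16384 ≈ 0.183289.
Is E[X] < 1? YES.
Since E[X] < 1, there exists a 2-coloring of K_{14} with no monochromatic K_6; hence R(6, 6) > 14.

E[X] = 3003/16384 ≈ 0.183289; E[X] < 1, so R(6, 6) > 14.


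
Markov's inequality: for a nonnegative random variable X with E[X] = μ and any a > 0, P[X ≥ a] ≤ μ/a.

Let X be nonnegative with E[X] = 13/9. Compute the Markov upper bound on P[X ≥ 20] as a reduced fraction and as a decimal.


μ = E[X] = 13/9, a = 20.
Markov: P[X ≥ 20] ≤ μ/a = (13/9)/20 = 13/180.
Numerically: ≈ 0.072222.
(Since a = 20 > μ = 1.444444, the bound 13/180 is < 1 and informative.)

P[X ≥ 20] ≤ 13/180 ≈ 0.072222.


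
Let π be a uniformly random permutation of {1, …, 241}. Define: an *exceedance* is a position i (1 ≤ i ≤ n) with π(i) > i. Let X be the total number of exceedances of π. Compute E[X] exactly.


Write X = Σ_{i=1}^{241} X_i, where X_i = 1_{π(i) > i}.
For each fixed i, π(i) is uniform over {1, …, 241} (marginal of a uniform permutation), so P[π(i) > i] = (n − i)/n. Summing: Σ_{i=1}^{241} (n − i)/n = (0 + 1 + … + 240)/241 = 241(241 − 1)/(2·241) = (241 − 1)/2.
Hence E[X] = Σ_{i=1}^{241} (241 − i)/241 = 120 ≈ 120.00000.

E[X] = 120 = 120.00000.


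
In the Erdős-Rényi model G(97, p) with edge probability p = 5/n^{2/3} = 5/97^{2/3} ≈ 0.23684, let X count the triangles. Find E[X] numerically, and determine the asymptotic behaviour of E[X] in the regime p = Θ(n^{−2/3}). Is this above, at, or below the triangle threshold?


Number of potential triangles: C(97, 3) = 147440.
Each occurs with probability p³ ≈ (0.23684)³ ≈ 1.32851525e-02.
By linearity: E[X] = C(97, 3)·p³ ≈ 147440 · 1.32851525e-02 ≈ 1958.762887.
Since α = 2/3 < 1, p = c/n^{2/3} ≫ 1/n is above the triangle threshold p ~ 1/n. Asymptotically E[X] ~ (c³/6)·n^{3(1−α)} = (5³/6)·n^{1} → ∞; triangles are abundant w.h.p.

E[X] ≈ 1958.762887; in regime p = Θ(1/n^{2/3}) E[X] diverges (above the triangle threshold p ~ 1/n).


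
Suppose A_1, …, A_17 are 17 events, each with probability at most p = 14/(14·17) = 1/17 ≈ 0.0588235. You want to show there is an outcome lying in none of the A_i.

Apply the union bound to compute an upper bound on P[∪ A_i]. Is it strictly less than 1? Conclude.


Union bound: P[∪_{i=1}^{17} A_i] ≤ Σ_i P[A_i] ≤ 17·p = 17·(1/17) = 1.
Numerically: 1 ≈ 1.0000000.
Is 1 < 1? NO.
Since the bound 1 is ≥ 1, the union bound is uninformative here; it does NOT by itself certify existence.

17·p = 1 ≈ 1.0000000; existence NOT certified by the union bound.


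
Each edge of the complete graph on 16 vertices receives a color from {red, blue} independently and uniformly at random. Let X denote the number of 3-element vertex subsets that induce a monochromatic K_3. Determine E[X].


Let X = Σ_S X_S over the C(16, 3) = 560 subsets S of size 3, where X_S = 1 if the K_3 on S is monochromatic.
For a fixed S, the K_3 on S has C(3, 2) = 3 edges. P[all 3 edges red] = (1/2)^3, and likewise for blue, so P[monochromatic] = 2·(1/2)^3 = 2^{1 − 3} = 1/4.
By linearity of expectation: E[X] = C(16, 3) · 2^{1 − 3} = 560 · 1/4 = 140.
Numerically: E[X] ≈ 140.0000.

E[X] = C(16,3)·2^(1−C(3,2)) = 140 ≈ 140.0000.


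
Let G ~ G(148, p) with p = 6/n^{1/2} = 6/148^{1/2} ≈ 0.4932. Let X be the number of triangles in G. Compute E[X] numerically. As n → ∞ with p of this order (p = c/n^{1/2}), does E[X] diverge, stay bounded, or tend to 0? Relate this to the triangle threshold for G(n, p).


Number of potential triangles: C(148, 3) = 529396.
Each occurs with probability p³ ≈ (0.4932)³ ≈ 1.199668e-01.
By linearity: E[X] = C(148, 3)·p³ ≈ 529396 · 1.199668e-01 ≈ 63509.9592.
Since α = 1/2 < 1, p = c/n^{1/2} ≫ 1/n is above the triangle threshold p ~ 1/n. Asymptotically E[X] ~ (c³/6)·n^{3(1−α)} = (6³/6)·n^{1.5} → ∞; triangles are abundant w.h.p.

E[X] ≈ 63509.9592; in regime p = Θ(1/n^{1/2}) E[X] diverges (above the triangle threshold p ~ 1/n).


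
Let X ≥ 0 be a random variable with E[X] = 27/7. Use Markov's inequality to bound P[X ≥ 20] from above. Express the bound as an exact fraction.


μ = E[X] = 27/7, a = 20.
Markov: P[X ≥ 20] ≤ μ/a = (27/7)/20 = 27/140.
Numerically: ≈ 0.193.
(Since a = 20 > μ = 3.857, the bound 27/140 is < 1 and informative.)

P[X ≥ 20] ≤ 27/140 ≈ 0.193.


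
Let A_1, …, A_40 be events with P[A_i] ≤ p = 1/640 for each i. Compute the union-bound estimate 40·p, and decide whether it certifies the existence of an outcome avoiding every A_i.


Union bound: P[∪_{i=1}^{40} A_i] ≤ Σ_i P[A_i] ≤ 40·p = 40·(1/640) = 1/16.
Numerically: 1/16 ≈ 0.062500.
Is 1/16 < 1? YES.
Since P[∪ A_i] ≤ 1/16 < 1, the complement has P[∩ A_i^c] ≥ 1 − 1/16 = 15/16 > 0, so some outcome avoids every A_i.

40·p = 1/16 ≈ 0.062500; existence CERTIFIED by the union bound.


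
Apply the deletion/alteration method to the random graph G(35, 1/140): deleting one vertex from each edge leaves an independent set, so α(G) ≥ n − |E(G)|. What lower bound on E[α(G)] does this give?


E[|E(G)|] = C(35, 2)·p = 595 · (1/140) = 17/4.
E[α(G)] ≥ n − E[|E(G)|] = 35 − 17/4 = 123/4.
Numerically: ≈ 30.7500.
(This is only a lower bound; the true E[α(G)] may be larger.)

E[α(G)] ≥ 123/4 ≈ 30.7500.


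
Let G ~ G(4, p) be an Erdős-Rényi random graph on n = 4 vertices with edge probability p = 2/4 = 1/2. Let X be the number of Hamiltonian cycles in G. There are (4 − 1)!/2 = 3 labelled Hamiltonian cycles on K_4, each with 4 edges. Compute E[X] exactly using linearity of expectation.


K_4 has (4 − 1)!/2 = 3 labelled Hamiltonian cycles.
For each such Hamiltonian cycle H, let X_H = 1 if all 4 edges of H are present in G. Then P[X_H = 1] = p^{4} = (1/2)^{4} = 1/16.
By linearity of expectation: E[X] = Σ_H E[X_H] = 3 · p^{4} = 3 · 1/16 = 3/16.
Numerically: E[X] ≈ 0.188.

E[X] = 3 · (1/2)^{4} = 3/16 ≈ 0.188.


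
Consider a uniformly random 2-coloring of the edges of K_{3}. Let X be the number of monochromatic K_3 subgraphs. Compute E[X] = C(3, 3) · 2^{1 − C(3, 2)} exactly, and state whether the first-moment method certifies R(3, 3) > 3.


E[X] = C(3, 3) · 2^{1 − 3} = 1 · 2^{−2} = 1/4.
As a reduced fraction: E[X] = 1/4 ≈ 0.250000.
Is E[X] < 1? YES.
Since E[X] < 1, there exists a 2-coloring of K_{3} with no monochromatic K_3; hence R(3, 3) > 3.

E[X] = 1/4 ≈ 0.250000; E[X] < 1, so R(3, 3) > 3.


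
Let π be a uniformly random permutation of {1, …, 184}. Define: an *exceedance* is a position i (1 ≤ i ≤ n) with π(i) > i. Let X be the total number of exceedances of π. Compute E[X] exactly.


Write X = Σ_{i=1}^{184} X_i, where X_i = 1_{π(i) > i}.
For each fixed i, π(i) is uniform over {1, …, 184} (marginal of a uniform permutation), so P[π(i) > i] = (n − i)/n. Summing: Σ_{i=1}^{184} (n − i)/n = (0 + 1 + … + 183)/184 = 184(184 − 1)/(2·184) = (184 − 1)/2.
Hence E[X] = Σ_{i=1}^{184} (184 − i)/184 = 183/2 ≈ 91.5000.

E[X] = 183/2 = 91.5000.


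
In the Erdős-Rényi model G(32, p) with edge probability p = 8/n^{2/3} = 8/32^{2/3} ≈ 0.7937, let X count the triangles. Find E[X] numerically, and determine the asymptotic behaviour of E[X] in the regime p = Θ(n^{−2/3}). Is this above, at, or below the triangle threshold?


Number of potential triangles: C(32, 3) = 4960.
Each occurs with probability p³ ≈ (0.7937)³ ≈ 5.000000e-01.
By linearity: E[X] = C(32, 3)·p³ ≈ 4960 · 5.000000e-01 ≈ 2480.0000.
Since α = 2/3 < 1, p = c/n^{2/3} ≫ 1/n is above the triangle threshold p ~ 1/n. Asymptotically E[X] ~ (c³/6)·n^{3(1−α)} = (8³/6)·n^{1} → ∞; triangles are abundant w.h.p.

E[X] ≈ 2480.0000; in regime p = Θ(1/n^{2/3}) E[X] diverges (above the triangle threshold p ~ 1/n).


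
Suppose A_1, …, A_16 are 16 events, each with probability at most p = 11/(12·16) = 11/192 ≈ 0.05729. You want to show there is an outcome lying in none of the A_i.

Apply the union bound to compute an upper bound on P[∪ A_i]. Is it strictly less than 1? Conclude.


Union bound: P[∪_{i=1}^{16} A_i] ≤ Σ_i P[A_i] ≤ 16·p = 16·(11/192) = 11/12.
Numerically: 11/12 ≈ 0.91667.
Is 11/12 < 1? YES.
Since P[∪ A_i] ≤ 11/12 < 1, the complement has P[∩ A_i^c] ≥ 1 − 11/12 = 1/12 > 0, so some outcome avoids every A_i.

16·p = 11/12 ≈ 0.91667; existence CERTIFIED by the union bound.


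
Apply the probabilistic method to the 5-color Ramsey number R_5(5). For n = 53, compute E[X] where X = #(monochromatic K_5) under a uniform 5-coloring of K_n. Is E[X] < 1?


E[X] = C(53, 5) · 5^{1 − 10} = 2869685 · 5^{−9} = 2869685/1953125.
As a reduced fraction: E[X] = 573937/390625 ≈ 1.469279.
Is E[X] < 1? NO.
Since E[X] ≥ 1, the first-moment bound is inconclusive at n = 53; it does NOT by itself certify R_5(5) > 53.

E[X] = 573937/390625 ≈ 1.469279; E[X] ≥ 1; first-moment method inconclusive here.


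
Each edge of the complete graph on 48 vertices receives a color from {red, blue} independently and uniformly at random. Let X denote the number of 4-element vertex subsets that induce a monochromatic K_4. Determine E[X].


Let X = Σ_S X_S over the C(48, 4) = 194580 subsets S of size 4, where X_S = 1 if the K_4 on S is monochromatic.
For a fixed S, the K_4 on S has C(4, 2) = 6 edges. P[all 6 edges red] = (1/2)^6, and likewise for blue, so P[monochromatic] = 2·(1/2)^6 = 2^{1 − 6} = 1/32.
Summing: E[X] = C(48, 4) · 2^{1 − 6} = 194580 · 1/32 = 48645/8.
Numerically: E[X] ≈ 6080.625000.

E[X] = C(48,4)·2^(1−C(4,2)) = 48645/8 ≈ 6080.625000.


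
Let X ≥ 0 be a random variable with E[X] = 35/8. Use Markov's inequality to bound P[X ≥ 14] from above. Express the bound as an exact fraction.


μ = E[X] = 35/8, a = 14.
Markov: P[X ≥ 14] ≤ μ/a = (35/8)/14 = 5/16.
Numerically: ≈ 0.31250.
(Since a = 14 > μ = 4.37500, the bound 5/16 is < 1 and informative.)

P[X ≥ 14] ≤ 5/16 ≈ 0.31250.


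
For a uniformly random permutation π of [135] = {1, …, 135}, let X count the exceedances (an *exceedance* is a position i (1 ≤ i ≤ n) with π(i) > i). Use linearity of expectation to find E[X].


Write X = Σ_{i=1}^{135} X_i, where X_i = 1_{π(i) > i}.
For each fixed i, π(i) is uniform over {1, …, 135} (marginal of a uniform permutation), so P[π(i) > i] = (n − i)/n. Summing: Σ_{i=1}^{135} (n − i)/n = (0 + 1 + … + 134)/135 = 135(135 − 1)/(2·135) = (135 − 1)/2.
Hence E[X] = Σ_{i=1}^{135} (135 − i)/135 = 67 ≈ 67.0000.

E[X] = 67 = 67.0000.


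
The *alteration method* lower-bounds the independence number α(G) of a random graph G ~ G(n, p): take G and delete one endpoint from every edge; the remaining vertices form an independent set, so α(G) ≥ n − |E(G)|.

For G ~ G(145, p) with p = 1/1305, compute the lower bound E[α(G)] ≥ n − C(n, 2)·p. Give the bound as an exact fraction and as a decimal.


E[|E(G)|] = C(145, 2)·p = 10440 · (1/1305) = 8.
E[α(G)] ≥ n − E[|E(G)|] = 145 − 8 = 137.
Numerically: ≈ 137.000.
(This is only a lower bound; the true E[α(G)] may be larger.)

E[α(G)] ≥ 137 ≈ 137.000.


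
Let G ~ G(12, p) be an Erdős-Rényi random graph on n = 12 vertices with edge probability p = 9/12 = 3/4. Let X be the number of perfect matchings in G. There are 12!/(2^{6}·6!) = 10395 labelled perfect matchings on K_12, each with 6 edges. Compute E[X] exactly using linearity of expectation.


K_12 has 12!/(2^{6}·6!) = 10395 labelled perfect matchings.
For each such perfect matching H, let X_H = 1 if all 6 edges of H are present in G. Then P[X_H = 1] = p^{6} = (3/4)^{6} = 729/4096.
Summing the indicators: E[X] = Σ_H E[X_H] = 10395 · p^{6} = 10395 · 729/4096 = 7577955/4096.
Numerically: E[X] ≈ 1850.1.

E[X] = 10395 · (3/4)^{6} = 7577955/4096 ≈ 1850.1.


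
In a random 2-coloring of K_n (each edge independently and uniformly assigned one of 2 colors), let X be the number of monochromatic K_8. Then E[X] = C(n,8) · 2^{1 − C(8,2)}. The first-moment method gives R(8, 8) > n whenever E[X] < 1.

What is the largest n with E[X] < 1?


We need C(n, 8) · 2^{1 − 28} < 1, i.e. C(n, 8) < 2^{28 − 1} = 134217728.
Check values of n near the boundary:
  n = 37: C(37, 8) = 38608020; 38608020 < 134217728? YES
  n = 38: C(38, 8) = 48903492; 48903492 < 134217728? YES
  n = 39: C(39, 8) = 61523748; 61523748 < 134217728? YES
  n = 40: C(40, 8) = 76904685; 76904685 < 134217728? YES
  n = 41: C(41, 8) = 95548245; 95548245 < 134217728? YES
  n = 42: C(42, 8) = 118030185; 118030185 < 134217728? YES
  n = 43: C(43, 8) = 145008513; 145008513 < 134217728? NO
  n = 44: C(44, 8) = 177232627; 177232627 < 134217728? NO
The largest n with C(n, 8) < 134217728 is n = 42 (where E[X] = 118030185/134217728 ≈ 0.8793934). Hence R(8, 8) > 42, i.e. R(8, 8) ≥ 43.

Largest n = 42; hence R(8, 8) > 42.


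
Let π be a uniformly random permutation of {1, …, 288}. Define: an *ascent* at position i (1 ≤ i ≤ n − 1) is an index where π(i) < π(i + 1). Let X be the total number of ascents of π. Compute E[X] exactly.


Write X = Σ X_I over i = 1, …, 287, with X_I the indicator of one ascent.
There are 287 indicators.
For each fixed i, the pair (π(i), π(i+1)) is a uniformly random ordered pair of distinct values from {1, …, 288}; by symmetry P[π(i) < π(i+1)] = 1/2.
By linearity: E[X] = 287 · (1/2) = (288 − 1) · (1/2) = 287/2 ≈ 143.5000.

E[X] = 287/2 = 143.5000.


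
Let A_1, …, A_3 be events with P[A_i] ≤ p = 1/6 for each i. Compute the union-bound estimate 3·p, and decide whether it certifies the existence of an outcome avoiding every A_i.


Union bound: P[∪_{i=1}^{3} A_i] ≤ Σ_i P[A_i] ≤ 3·p = 3·(1/6) = 1/2.
Numerically: 1/2 ≈ 0.500000.
Is 1/2 < 1? YES.
Since P[∪ A_i] ≤ 1/2 < 1, the complement has P[∩ A_i^c] ≥ 1 − 1/2 = 1/2 > 0, so some outcome avoids every A_i.

3·p = 1/2 ≈ 0.500000; existence CERTIFIED by the union bound.


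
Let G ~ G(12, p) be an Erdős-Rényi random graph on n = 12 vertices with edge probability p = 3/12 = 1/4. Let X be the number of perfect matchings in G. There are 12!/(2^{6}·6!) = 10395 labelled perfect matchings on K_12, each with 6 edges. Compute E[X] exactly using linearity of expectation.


K_12 has 12!/(2^{6}·6!) = 10395 labelled perfect matchings.
For each such perfect matching H, let X_H = 1 if all 6 edges of H are present in G. Then P[X_H = 1] = p^{6} = (1/4)^{6} = 1/4096.
By linearity of expectation: E[X] = Σ_H E[X_H] = 10395 · p^{6} = 10395 · 1/4096 = 10395/4096.
Numerically: E[X] ≈ 2.538.

E[X] = 10395 · (1/4)^{6} = 10395/4096 ≈ 2.538.


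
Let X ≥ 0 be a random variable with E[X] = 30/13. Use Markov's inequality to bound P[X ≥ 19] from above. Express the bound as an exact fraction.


μ = E[X] = 30/13, a = 19.
Markov: P[X ≥ 19] ≤ μ/a = (30/13)/19 = 30/247.
Numerically: ≈ 0.121457.
(Since a = 19 > μ = 2.307692, the bound 30/247 is < 1 and informative.)

P[X ≥ 19] ≤ 30/247 ≈ 0.121457.


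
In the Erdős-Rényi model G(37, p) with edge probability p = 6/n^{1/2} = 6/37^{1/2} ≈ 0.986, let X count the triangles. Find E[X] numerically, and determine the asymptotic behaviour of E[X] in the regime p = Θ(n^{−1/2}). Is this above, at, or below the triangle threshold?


Number of potential triangles: C(37, 3) = 7770.
Each occurs with probability p³ ≈ (0.986)³ ≈ 9.59735e-01.
By linearity: E[X] = C(37, 3)·p³ ≈ 7770 · 9.59735e-01 ≈ 7457.138.
Since α = 1/2 < 1, p = c/n^{1/2} ≫ 1/n is above the triangle threshold p ~ 1/n. Asymptotically E[X] ~ (c³/6)·n^{3(1−α)} = (6³/6)·n^{1.5} → ∞; triangles are abundant w.h.p.

E[X] ≈ 7457.138; in regime p = Θ(1/n^{1/2}) E[X] diverges (above the triangle threshold p ~ 1/n).


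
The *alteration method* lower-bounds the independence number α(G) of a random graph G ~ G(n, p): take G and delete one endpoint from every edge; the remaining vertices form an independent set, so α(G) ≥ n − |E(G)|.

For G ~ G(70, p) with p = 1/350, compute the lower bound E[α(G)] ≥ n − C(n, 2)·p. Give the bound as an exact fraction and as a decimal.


E[|E(G)|] = C(70, 2)·p = 2415 · (1/350) = 69/10.
E[α(G)] ≥ n − E[|E(G)|] = 70 − 69/10 = 631/10.
Numerically: ≈ 63.10000.
(This is only a lower bound; the true E[α(G)] may be larger.)

E[α(G)] ≥ 631/10 ≈ 63.10000.


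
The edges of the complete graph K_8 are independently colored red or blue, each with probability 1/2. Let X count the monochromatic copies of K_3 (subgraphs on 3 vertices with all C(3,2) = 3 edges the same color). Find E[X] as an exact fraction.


Let X = Σ_S X_S over the C(8, 3) = 56 subsets S of size 3, where X_S = 1 if the K_3 on S is monochromatic.
For a fixed S, the K_3 on S has C(3, 2) = 3 edges. P[all 3 edges red] = (1/2)^3, and likewise for blue, so P[monochromatic] = 2·(1/2)^3 = 2^{1 − 3} = 1/4.
Summing: E[X] = C(8, 3) · 2^{1 − 3} = 56 · 1/4 = 14.
Numerically: E[X] ≈ 14.000000.

E[X] = C(8,3)·2^(1−C(3,2)) = 14 ≈ 14.000000.


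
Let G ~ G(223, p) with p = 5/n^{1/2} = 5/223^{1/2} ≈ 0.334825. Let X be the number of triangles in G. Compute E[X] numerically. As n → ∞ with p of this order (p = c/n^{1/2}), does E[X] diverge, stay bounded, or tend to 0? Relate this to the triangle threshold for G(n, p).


Number of potential triangles: C(223, 3) = 1823471.
Each occurs with probability p³ ≈ (0.334825)³ ≈ 3.75364086e-02.
By linearity: E[X] = C(223, 3)·p³ ≈ 1823471 · 3.75364086e-02 ≈ 68446.552604.
Since α = 1/2 < 1, p = c/n^{1/2} ≫ 1/n is above the triangle threshold p ~ 1/n. Asymptotically E[X] ~ (c³/6)·n^{3(1−α)} = (5³/6)·n^{1.5} → ∞; triangles are abundant w.h.p.

E[X] ≈ 68446.552604; in regime p = Θ(1/n^{1/2}) E[X] diverges (above the triangle threshold p ~ 1/n).
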